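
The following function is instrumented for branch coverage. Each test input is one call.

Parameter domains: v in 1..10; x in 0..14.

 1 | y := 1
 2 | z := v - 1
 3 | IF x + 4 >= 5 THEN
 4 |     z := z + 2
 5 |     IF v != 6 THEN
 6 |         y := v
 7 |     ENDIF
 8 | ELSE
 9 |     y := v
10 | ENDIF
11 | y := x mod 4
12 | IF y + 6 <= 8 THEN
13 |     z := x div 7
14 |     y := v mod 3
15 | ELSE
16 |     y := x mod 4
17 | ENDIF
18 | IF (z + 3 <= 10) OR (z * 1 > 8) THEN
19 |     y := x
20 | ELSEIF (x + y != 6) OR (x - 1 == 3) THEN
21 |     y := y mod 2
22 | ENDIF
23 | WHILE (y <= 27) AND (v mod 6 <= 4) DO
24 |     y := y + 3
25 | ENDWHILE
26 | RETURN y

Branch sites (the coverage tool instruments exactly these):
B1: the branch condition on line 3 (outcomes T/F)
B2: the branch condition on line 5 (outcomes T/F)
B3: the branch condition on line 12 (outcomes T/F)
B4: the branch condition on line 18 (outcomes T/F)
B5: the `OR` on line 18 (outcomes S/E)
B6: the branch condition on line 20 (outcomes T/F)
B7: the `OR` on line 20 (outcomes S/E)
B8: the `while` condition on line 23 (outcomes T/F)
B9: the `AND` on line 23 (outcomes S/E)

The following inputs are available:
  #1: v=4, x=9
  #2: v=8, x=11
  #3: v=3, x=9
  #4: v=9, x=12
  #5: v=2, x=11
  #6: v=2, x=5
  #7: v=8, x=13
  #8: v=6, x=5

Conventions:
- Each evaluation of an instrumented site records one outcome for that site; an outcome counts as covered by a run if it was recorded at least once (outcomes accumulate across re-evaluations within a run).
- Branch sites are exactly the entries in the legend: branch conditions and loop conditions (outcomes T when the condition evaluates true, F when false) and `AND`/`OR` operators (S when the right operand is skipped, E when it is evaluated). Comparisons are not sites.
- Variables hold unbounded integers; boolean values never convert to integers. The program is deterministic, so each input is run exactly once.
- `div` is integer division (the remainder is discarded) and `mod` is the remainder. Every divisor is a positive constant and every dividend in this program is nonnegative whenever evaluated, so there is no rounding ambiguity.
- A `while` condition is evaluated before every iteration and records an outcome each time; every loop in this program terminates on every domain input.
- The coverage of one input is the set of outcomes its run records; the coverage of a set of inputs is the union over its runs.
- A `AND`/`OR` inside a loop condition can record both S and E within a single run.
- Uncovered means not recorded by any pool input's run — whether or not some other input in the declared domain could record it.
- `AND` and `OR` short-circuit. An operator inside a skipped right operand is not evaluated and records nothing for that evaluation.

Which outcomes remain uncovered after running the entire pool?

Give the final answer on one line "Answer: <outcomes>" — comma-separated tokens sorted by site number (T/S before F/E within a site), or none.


#1 (v=4, x=9) -> B1->T, B2->T, B3->T, B5->S, B4->T, B9->E, B8->T, B9->E, B8->T, B9->E, B8->T, B9->E, B8->T, B9->E, ...; covered: B1=T, B2=T, B3=T, B4=T, B5=S, B8=T, B8=F, B9=S, B9=E
#2 (v=8, x=11) -> B1->T, B2->T, B3->F, B5->E, B4->T, B9->E, B8->T, B9->E, B8->T, B9->E, B8->T, B9->E, B8->T, B9->E, ...; covered: B1=T, B2=T, B3=F, B4=T, B5=E, B8=T, B8=F, B9=S, B9=E
#3 (v=3, x=9) -> B1->T, B2->T, B3->T, B5->S, B4->T, B9->E, B8->T, B9->E, B8->T, B9->E, B8->T, B9->E, B8->T, B9->E, ...; covered: B1=T, B2=T, B3=T, B4=T, B5=S, B8=T, B8=F, B9=S, B9=E
#4 (v=9, x=12) -> B1->T, B2->T, B3->T, B5->S, B4->T, B9->E, B8->T, B9->E, B8->T, B9->E, B8->T, B9->E, B8->T, B9->E, ...; covered: B1=T, B2=T, B3=T, B4=T, B5=S, B8=T, B8=F, B9=S, B9=E
#5 (v=2, x=11) -> B1->T, B2->T, B3->F, B5->S, B4->T, B9->E, B8->T, B9->E, B8->T, B9->E, B8->T, B9->E, B8->T, B9->E, ...; covered: B1=T, B2=T, B3=F, B4=T, B5=S, B8=T, B8=F, B9=S, B9=E
#6 (v=2, x=5) -> B1->T, B2->T, B3->T, B5->S, B4->T, B9->E, B8->T, B9->E, B8->T, B9->E, B8->T, B9->E, B8->T, B9->E, ...; covered: B1=T, B2=T, B3=T, B4=T, B5=S, B8=T, B8=F, B9=S, B9=E
#7 (v=8, x=13) -> B1->T, B2->T, B3->T, B5->S, B4->T, B9->E, B8->T, B9->E, B8->T, B9->E, B8->T, B9->E, B8->T, B9->E, ...; covered: B1=T, B2=T, B3=T, B4=T, B5=S, B8=T, B8=F, B9=S, B9=E
#8 (v=6, x=5) -> B1->T, B2->F, B3->T, B5->S, B4->T, B9->E, B8->T, B9->E, B8->T, B9->E, B8->T, B9->E, B8->T, B9->E, ...; covered: B1=T, B2=F, B3=T, B4=T, B5=S, B8=T, B8=F, B9=S, B9=E
union over the pool: B1=T, B2=T, B2=F, B3=T, B3=F, B4=T, B5=S, B5=E, B8=T, B8=F, B9=S, B9=E
uncovered (6 of 18): B1=F, B4=F, B6=T, B6=F, B7=S, B7=E
Answer: B1=F, B4=F, B6=T, B6=F, B7=S, B7=E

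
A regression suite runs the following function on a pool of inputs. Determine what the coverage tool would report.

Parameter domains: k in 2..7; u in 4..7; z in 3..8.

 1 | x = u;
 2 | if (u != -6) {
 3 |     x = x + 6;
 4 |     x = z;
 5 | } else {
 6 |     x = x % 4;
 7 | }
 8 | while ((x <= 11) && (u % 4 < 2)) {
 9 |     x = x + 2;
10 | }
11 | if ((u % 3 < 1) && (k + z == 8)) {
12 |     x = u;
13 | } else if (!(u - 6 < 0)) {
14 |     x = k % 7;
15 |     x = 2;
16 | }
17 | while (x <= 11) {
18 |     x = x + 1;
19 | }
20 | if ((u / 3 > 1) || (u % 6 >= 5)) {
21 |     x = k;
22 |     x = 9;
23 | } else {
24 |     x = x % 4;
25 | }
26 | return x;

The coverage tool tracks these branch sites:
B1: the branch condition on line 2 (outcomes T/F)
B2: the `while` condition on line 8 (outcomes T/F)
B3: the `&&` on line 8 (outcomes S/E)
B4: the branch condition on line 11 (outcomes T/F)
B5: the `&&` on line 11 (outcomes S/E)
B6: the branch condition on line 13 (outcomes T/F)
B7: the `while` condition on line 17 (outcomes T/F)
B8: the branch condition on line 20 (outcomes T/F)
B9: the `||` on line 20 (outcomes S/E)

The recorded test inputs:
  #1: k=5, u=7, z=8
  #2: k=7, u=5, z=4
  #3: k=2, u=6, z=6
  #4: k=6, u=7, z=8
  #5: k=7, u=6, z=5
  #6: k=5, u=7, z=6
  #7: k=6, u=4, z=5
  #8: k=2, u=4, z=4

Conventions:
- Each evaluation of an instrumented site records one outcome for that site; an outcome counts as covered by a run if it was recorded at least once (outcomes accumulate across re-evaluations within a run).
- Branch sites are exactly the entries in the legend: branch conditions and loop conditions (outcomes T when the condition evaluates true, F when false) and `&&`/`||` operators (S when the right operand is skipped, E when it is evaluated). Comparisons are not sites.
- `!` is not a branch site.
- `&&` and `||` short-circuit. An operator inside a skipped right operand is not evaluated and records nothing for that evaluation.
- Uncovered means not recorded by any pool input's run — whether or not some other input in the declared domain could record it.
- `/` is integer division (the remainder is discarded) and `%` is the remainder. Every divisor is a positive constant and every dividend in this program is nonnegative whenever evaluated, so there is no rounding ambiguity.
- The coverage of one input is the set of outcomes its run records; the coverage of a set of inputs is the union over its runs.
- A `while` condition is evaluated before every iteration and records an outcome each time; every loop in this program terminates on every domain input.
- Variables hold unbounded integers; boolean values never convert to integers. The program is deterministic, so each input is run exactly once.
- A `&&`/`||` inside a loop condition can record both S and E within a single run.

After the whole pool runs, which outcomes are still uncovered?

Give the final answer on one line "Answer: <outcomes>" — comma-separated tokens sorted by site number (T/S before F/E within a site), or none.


#1 (k=5, u=7, z=8) -> B1->T, B3->E, B2->F, B5->S, B4->F, B6->T, B7->T, B7->T, B7->T, B7->T, B7->T, B7->T, B7->T, B7->T, ...; covered: B1=T, B2=F, B3=E, B4=F, B5=S, B6=T, B7=T, B7=F, B8=T, B9=S
#2 (k=7, u=5, z=4) -> B1->T, B3->E, B2->T, B3->E, B2->T, B3->E, B2->T, B3->E, B2->T, B3->S, B2->F, B5->S, B4->F, B6->F, ...; covered: B1=T, B2=T, B2=F, B3=S, B3=E, B4=F, B5=S, B6=F, B7=F, B8=T, B9=E
#3 (k=2, u=6, z=6) -> B1->T, B3->E, B2->F, B5->E, B4->T, B7->T, B7->T, B7->T, B7->T, B7->T, B7->T, B7->F, B9->S, B8->T; covered: B1=T, B2=F, B3=E, B4=T, B5=E, B7=T, B7=F, B8=T, B9=S
#4 (k=6, u=7, z=8) -> B1->T, B3->E, B2->F, B5->S, B4->F, B6->T, B7->T, B7->T, B7->T, B7->T, B7->T, B7->T, B7->T, B7->T, ...; covered: B1=T, B2=F, B3=E, B4=F, B5=S, B6=T, B7=T, B7=F, B8=T, B9=S
#5 (k=7, u=6, z=5) -> B1->T, B3->E, B2->F, B5->E, B4->F, B6->T, B7->T, B7->T, B7->T, B7->T, B7->T, B7->T, B7->T, B7->T, ...; covered: B1=T, B2=F, B3=E, B4=F, B5=E, B6=T, B7=T, B7=F, B8=T, B9=S
#6 (k=5, u=7, z=6) -> B1->T, B3->E, B2->F, B5->S, B4->F, B6->T, B7->T, B7->T, B7->T, B7->T, B7->T, B7->T, B7->T, B7->T, ...; covered: B1=T, B2=F, B3=E, B4=F, B5=S, B6=T, B7=T, B7=F, B8=T, B9=S
#7 (k=6, u=4, z=5) -> B1->T, B3->E, B2->T, B3->E, B2->T, B3->E, B2->T, B3->E, B2->T, B3->S, B2->F, B5->S, B4->F, B6->F, ...; covered: B1=T, B2=T, B2=F, B3=S, B3=E, B4=F, B5=S, B6=F, B7=F, B8=F, B9=E
#8 (k=2, u=4, z=4) -> B1->T, B3->E, B2->T, B3->E, B2->T, B3->E, B2->T, B3->E, B2->T, B3->S, B2->F, B5->S, B4->F, B6->F, ...; covered: B1=T, B2=T, B2=F, B3=S, B3=E, B4=F, B5=S, B6=F, B7=F, B8=F, B9=E
union over the pool: B1=T, B2=T, B2=F, B3=S, B3=E, B4=T, B4=F, B5=S, B5=E, B6=T, B6=F, B7=T, B7=F, B8=T, B8=F, B9=S, B9=E
uncovered (1 of 18): B1=F
Answer: B1=F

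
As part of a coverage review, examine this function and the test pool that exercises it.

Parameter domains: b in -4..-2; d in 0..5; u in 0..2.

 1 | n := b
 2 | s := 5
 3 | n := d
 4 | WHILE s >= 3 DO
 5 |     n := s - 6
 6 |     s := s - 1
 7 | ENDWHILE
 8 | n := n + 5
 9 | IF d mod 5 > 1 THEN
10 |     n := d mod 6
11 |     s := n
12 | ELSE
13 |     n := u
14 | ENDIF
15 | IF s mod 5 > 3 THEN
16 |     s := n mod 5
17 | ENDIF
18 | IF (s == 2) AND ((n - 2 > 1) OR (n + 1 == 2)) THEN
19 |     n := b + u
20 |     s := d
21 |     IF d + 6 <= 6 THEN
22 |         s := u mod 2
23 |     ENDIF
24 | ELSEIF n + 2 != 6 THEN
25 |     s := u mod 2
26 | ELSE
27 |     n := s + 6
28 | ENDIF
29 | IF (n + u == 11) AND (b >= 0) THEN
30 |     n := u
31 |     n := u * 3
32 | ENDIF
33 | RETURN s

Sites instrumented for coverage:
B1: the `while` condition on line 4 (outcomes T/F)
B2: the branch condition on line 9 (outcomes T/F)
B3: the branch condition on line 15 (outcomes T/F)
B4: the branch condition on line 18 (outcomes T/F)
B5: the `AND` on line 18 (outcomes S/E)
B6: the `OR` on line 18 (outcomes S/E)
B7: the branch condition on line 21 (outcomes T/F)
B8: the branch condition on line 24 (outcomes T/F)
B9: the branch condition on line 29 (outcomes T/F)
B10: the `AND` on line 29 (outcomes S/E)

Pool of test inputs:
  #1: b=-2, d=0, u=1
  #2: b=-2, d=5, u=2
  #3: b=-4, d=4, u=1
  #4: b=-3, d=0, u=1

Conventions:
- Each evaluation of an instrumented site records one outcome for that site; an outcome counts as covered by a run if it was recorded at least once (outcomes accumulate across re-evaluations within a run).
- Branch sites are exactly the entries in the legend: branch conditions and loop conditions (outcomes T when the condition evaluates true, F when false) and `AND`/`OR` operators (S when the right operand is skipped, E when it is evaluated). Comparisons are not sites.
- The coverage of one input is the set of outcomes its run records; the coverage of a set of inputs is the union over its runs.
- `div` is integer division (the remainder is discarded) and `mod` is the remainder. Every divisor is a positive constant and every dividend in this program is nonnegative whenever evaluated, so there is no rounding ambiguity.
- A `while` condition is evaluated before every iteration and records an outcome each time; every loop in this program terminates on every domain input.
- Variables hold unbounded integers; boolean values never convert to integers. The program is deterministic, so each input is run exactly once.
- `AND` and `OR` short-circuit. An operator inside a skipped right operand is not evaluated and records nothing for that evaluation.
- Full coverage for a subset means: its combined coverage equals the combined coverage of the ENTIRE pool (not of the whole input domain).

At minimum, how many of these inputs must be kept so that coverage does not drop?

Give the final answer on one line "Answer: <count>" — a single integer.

input #1, b=-2, d=0, u=1: outcomes B1=T, B1=F, B2=F, B3=F, B4=T, B5=E, B6=E, B7=T, B9=F, B10=S
input #2, b=-2, d=5, u=2: outcomes B1=T, B1=F, B2=F, B3=F, B4=F, B5=E, B6=E, B8=T, B9=F, B10=S
input #3, b=-4, d=4, u=1: outcomes B1=T, B1=F, B2=T, B3=T, B4=F, B5=S, B8=F, B9=F, B10=E
input #4, b=-3, d=0, u=1: outcomes B1=T, B1=F, B2=F, B3=F, B4=T, B5=E, B6=E, B7=T, B9=F, B10=S
union over all inputs: B1=T, B1=F, B2=T, B2=F, B3=T, B3=F, B4=T, B4=F, B5=S, B5=E, B6=E, B7=T, B8=T, B8=F, B9=F, B10=S, B10=E (17 outcomes)
checked all size-1 subsets: none covers 17 outcomes (max 10/17)
checked all size-2 subsets: none covers 17 outcomes (max 16/17)
inputs {1, 2, 3} (size 3) cover everything; no size-3 subset with a lexicographically smaller index list covers all 17

Answer: 3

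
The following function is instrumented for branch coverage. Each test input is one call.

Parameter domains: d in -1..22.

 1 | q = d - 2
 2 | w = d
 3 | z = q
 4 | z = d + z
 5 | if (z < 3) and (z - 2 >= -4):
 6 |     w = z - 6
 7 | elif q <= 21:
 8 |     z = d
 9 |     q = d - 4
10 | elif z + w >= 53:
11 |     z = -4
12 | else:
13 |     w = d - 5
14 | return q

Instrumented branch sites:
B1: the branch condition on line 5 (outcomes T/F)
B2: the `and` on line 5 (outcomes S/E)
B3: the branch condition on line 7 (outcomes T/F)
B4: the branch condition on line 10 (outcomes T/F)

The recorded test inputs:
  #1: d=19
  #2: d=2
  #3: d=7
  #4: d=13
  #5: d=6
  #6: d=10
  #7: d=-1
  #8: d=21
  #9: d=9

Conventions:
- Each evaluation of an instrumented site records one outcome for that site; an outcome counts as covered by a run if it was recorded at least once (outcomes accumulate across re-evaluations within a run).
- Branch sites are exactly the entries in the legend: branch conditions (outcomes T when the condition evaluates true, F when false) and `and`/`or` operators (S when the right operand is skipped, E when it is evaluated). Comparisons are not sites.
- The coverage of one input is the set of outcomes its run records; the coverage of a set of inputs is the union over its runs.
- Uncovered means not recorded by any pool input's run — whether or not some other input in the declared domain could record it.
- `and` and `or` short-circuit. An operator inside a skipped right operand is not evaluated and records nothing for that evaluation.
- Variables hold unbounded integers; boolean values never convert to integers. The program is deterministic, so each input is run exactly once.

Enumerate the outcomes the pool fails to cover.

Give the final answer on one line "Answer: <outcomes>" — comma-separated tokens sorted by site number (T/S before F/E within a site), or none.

input #1 (d=19): events B2->S, B1->F, B3->T; covers B1=F, B2=S, B3=T
input #2 (d=2): events B2->E, B1->T; covers B1=T, B2=E
input #3 (d=7): events B2->S, B1->F, B3->T; covers B1=F, B2=S, B3=T
input #4 (d=13): events B2->S, B1->F, B3->T; covers B1=F, B2=S, B3=T
input #5 (d=6): events B2->S, B1->F, B3->T; covers B1=F, B2=S, B3=T
input #6 (d=10): events B2->S, B1->F, B3->T; covers B1=F, B2=S, B3=T
input #7 (d=-1): events B2->E, B1->F, B3->T; covers B1=F, B2=E, B3=T
input #8 (d=21): events B2->S, B1->F, B3->T; covers B1=F, B2=S, B3=T
input #9 (d=9): events B2->S, B1->F, B3->T; covers B1=F, B2=S, B3=T
union over the pool: B1=T, B1=F, B2=S, B2=E, B3=T
uncovered (3 of 8): B3=F, B4=T, B4=F

Answer: B3=F, B4=T, B4=F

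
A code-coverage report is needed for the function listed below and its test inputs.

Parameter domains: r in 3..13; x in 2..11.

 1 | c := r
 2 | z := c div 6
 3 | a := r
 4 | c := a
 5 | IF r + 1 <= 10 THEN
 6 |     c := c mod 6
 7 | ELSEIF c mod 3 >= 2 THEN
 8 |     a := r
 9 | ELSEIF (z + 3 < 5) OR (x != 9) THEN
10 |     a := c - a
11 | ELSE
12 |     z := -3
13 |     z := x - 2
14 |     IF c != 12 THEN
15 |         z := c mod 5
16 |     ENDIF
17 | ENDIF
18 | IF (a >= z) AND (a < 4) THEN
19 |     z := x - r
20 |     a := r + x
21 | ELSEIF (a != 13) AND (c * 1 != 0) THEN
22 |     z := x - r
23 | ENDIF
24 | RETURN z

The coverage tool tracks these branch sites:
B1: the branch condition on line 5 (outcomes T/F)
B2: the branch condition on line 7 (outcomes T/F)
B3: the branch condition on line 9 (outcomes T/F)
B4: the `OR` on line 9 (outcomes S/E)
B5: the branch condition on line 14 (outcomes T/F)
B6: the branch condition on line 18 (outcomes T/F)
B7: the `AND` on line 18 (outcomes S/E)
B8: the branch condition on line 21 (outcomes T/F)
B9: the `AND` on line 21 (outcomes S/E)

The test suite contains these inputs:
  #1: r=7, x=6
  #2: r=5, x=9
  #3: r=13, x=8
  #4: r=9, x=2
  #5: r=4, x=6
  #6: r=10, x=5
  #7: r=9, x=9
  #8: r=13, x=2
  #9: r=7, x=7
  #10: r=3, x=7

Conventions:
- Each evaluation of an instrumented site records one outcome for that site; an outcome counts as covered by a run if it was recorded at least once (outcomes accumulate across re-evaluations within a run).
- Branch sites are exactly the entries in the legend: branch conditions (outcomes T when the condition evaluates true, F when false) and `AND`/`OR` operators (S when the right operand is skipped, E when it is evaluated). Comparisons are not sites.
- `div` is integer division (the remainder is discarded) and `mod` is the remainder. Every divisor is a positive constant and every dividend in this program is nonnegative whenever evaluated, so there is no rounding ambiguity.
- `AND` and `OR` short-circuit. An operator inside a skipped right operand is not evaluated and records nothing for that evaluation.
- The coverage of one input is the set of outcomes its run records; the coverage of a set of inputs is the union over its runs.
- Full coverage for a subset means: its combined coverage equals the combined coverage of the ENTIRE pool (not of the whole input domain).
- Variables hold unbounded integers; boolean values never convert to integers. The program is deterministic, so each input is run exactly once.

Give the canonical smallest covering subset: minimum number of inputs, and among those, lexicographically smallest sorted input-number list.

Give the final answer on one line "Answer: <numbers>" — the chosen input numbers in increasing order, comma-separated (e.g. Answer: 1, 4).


test 1 (r=7, x=6) fires B1->T, B7->E, B6->F, B9->E, B8->T; hits B1=T, B6=F, B7=E, B8=T, B9=E
test 2 (r=5, x=9) fires B1->T, B7->E, B6->F, B9->E, B8->T; hits B1=T, B6=F, B7=E, B8=T, B9=E
test 3 (r=13, x=8) fires B1->F, B2->F, B4->E, B3->T, B7->S, B6->F, B9->E, B8->T; hits B1=F, B2=F, B3=T, B4=E, B6=F, B7=S, B8=T, B9=E
test 4 (r=9, x=2) fires B1->T, B7->E, B6->F, B9->E, B8->T; hits B1=T, B6=F, B7=E, B8=T, B9=E
test 5 (r=4, x=6) fires B1->T, B7->E, B6->F, B9->E, B8->T; hits B1=T, B6=F, B7=E, B8=T, B9=E
test 6 (r=10, x=5) fires B1->F, B2->F, B4->S, B3->T, B7->S, B6->F, B9->E, B8->T; hits B1=F, B2=F, B3=T, B4=S, B6=F, B7=S, B8=T, B9=E
test 7 (r=9, x=9) fires B1->T, B7->E, B6->F, B9->E, B8->T; hits B1=T, B6=F, B7=E, B8=T, B9=E
test 8 (r=13, x=2) fires B1->F, B2->F, B4->E, B3->T, B7->S, B6->F, B9->E, B8->T; hits B1=F, B2=F, B3=T, B4=E, B6=F, B7=S, B8=T, B9=E
test 9 (r=7, x=7) fires B1->T, B7->E, B6->F, B9->E, B8->T; hits B1=T, B6=F, B7=E, B8=T, B9=E
test 10 (r=3, x=7) fires B1->T, B7->E, B6->T; hits B1=T, B6=T, B7=E
pool-wide coverage (12 outcomes): B1=T, B1=F, B2=F, B3=T, B4=S, B4=E, B6=T, B6=F, B7=S, B7=E, B8=T, B9=E
no size-1 subset reaches all 12 outcomes (best union: 8/12)
no size-2 subset reaches all 12 outcomes (best union: 11/12)
size 3: inputs {3, 6, 10} cover all 12 outcomes, and no lexicographically smaller subset of this size does
Answer: 3, 6, 10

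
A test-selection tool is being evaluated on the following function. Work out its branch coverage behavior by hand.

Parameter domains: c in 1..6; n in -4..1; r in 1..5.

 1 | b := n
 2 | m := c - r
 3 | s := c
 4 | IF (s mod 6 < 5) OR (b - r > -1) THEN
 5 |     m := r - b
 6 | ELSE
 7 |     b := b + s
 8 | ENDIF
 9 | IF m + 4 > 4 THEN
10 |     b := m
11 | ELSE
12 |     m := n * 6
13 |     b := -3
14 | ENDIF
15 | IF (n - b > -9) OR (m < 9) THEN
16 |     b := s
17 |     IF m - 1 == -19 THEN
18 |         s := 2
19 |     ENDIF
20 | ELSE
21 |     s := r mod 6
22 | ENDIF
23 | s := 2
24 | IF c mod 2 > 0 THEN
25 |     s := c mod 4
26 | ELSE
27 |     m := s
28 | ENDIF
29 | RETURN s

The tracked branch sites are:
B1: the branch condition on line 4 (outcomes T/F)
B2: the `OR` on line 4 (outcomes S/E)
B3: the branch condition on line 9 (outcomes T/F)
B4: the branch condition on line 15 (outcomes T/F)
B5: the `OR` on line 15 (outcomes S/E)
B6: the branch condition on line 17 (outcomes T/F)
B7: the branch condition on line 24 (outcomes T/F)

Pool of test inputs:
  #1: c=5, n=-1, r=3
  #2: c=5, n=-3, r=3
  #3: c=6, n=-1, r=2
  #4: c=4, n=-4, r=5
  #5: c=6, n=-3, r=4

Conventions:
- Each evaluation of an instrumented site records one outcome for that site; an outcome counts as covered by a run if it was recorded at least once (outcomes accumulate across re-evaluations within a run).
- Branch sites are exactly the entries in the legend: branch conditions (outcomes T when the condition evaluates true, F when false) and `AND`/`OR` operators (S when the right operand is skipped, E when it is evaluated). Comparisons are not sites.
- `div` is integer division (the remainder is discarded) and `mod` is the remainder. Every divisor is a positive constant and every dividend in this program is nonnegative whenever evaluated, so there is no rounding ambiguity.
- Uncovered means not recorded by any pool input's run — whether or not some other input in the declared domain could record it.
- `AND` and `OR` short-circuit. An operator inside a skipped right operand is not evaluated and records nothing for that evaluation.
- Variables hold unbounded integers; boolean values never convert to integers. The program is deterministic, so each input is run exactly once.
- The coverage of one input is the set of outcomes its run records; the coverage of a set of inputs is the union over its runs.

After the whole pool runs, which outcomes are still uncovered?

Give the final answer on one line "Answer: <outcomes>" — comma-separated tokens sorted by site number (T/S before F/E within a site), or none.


#1 (c=5, n=-1, r=3) -> B2->E, B1->F, B3->T, B5->S, B4->T, B6->F, B7->T; covered: B1=F, B2=E, B3=T, B4=T, B5=S, B6=F, B7=T
#2 (c=5, n=-3, r=3) -> B2->E, B1->F, B3->T, B5->S, B4->T, B6->F, B7->T; covered: B1=F, B2=E, B3=T, B4=T, B5=S, B6=F, B7=T
#3 (c=6, n=-1, r=2) -> B2->S, B1->T, B3->T, B5->S, B4->T, B6->F, B7->F; covered: B1=T, B2=S, B3=T, B4=T, B5=S, B6=F, B7=F
#4 (c=4, n=-4, r=5) -> B2->S, B1->T, B3->T, B5->E, B4->F, B7->F; covered: B1=T, B2=S, B3=T, B4=F, B5=E, B7=F
#5 (c=6, n=-3, r=4) -> B2->S, B1->T, B3->T, B5->E, B4->T, B6->F, B7->F; covered: B1=T, B2=S, B3=T, B4=T, B5=E, B6=F, B7=F
union over the pool: B1=T, B1=F, B2=S, B2=E, B3=T, B4=T, B4=F, B5=S, B5=E, B6=F, B7=T, B7=F
uncovered (2 of 14): B3=F, B6=T
Answer: B3=F, B6=T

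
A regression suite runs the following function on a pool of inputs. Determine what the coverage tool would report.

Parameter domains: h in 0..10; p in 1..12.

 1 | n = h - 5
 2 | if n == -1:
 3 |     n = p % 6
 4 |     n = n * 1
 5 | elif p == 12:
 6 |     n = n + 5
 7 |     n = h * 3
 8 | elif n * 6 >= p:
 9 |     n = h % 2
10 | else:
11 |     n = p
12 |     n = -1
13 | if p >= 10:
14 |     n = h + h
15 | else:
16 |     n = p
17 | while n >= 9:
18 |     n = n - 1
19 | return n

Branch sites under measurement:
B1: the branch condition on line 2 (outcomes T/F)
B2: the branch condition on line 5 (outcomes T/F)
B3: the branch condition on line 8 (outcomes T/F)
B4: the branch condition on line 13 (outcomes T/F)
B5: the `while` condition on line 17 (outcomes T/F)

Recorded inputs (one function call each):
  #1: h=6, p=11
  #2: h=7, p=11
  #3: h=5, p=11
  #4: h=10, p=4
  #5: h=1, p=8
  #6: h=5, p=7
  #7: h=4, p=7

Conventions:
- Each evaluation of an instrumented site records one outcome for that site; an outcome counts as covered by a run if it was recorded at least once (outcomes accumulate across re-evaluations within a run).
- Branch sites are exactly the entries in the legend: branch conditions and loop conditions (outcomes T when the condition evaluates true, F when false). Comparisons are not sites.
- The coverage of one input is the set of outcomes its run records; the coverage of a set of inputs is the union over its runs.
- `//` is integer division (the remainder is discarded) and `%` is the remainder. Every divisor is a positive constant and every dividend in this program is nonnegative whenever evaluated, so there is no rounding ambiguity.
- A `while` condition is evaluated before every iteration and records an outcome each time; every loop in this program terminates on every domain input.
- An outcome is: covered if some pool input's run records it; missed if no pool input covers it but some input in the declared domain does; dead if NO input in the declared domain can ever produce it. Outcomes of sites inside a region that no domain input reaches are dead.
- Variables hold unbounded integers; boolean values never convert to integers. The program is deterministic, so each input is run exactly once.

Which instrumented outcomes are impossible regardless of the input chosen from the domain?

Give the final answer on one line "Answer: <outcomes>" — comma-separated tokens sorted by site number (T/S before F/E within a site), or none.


exhaustive pass over the 132-input domain:
  reachable outcomes have witnesses, e.g. B1=T (e.g. h=4, p=1), B1=F (e.g. h=0, p=1), B2=T (e.g. h=0, p=12), B2=F (e.g. h=0, p=1)
Answer: none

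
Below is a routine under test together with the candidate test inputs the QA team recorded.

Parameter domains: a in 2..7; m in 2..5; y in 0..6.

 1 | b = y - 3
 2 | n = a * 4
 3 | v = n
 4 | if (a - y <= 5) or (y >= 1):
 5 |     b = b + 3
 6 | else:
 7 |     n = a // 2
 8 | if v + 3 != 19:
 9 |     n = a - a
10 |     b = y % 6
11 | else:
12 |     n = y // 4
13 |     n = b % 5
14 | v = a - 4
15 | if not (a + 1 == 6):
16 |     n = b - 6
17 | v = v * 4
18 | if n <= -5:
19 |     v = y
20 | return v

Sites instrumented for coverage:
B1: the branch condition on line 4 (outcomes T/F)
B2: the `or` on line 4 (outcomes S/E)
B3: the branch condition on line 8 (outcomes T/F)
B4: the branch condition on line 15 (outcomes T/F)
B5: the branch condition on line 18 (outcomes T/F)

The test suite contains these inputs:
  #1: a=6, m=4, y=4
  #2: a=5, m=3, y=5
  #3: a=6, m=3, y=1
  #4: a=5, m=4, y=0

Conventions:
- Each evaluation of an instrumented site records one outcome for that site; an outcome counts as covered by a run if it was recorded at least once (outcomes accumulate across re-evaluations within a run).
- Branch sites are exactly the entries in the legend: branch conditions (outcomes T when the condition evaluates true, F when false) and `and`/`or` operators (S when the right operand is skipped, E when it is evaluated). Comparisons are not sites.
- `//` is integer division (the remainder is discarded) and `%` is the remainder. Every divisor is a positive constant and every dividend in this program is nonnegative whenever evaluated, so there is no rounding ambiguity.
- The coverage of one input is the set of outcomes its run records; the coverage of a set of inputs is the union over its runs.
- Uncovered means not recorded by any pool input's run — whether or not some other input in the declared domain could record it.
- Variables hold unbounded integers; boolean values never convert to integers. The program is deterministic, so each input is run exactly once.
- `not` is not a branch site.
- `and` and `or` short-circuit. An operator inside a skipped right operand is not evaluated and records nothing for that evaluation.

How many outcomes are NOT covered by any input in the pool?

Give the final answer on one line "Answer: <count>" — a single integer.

run #1 (a=6, m=4, y=4) records B1=T, B2=S, B3=T, B4=T, B5=F
run #2 (a=5, m=3, y=5) records B1=T, B2=S, B3=T, B4=F, B5=F
run #3 (a=6, m=3, y=1) records B1=T, B2=S, B3=T, B4=T, B5=T
run #4 (a=5, m=4, y=0) records B1=T, B2=S, B3=T, B4=F, B5=F
union over the pool: B1=T, B2=S, B3=T, B4=T, B4=F, B5=T, B5=F
uncovered (3 of 10): B1=F, B2=E, B3=F

Answer: 3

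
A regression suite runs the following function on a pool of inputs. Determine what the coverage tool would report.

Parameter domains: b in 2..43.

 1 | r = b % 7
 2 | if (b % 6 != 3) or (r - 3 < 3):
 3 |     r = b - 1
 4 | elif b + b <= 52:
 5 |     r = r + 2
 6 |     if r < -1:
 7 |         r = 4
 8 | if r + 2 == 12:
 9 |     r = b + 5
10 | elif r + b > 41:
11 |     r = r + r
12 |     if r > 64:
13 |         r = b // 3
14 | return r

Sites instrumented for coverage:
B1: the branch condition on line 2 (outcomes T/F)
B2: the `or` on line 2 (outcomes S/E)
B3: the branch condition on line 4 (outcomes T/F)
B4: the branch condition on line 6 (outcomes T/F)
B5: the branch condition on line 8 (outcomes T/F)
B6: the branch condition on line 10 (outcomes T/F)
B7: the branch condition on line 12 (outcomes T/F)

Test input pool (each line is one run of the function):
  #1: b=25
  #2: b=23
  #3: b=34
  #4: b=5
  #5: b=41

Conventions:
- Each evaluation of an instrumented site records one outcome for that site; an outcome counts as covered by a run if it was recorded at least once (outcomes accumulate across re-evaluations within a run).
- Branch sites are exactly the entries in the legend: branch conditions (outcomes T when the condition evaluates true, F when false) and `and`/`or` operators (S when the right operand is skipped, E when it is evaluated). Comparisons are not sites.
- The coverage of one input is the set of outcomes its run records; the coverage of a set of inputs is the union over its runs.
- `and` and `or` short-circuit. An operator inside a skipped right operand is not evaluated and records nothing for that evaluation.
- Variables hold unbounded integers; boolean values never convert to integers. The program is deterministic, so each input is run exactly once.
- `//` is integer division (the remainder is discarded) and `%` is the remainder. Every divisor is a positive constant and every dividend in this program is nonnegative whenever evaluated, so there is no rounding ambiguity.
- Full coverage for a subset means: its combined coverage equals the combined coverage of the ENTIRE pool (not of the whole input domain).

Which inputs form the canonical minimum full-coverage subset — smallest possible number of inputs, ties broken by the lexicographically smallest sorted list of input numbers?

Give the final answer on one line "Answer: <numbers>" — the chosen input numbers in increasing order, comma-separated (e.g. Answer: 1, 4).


#1 (b=25) -> B2->S, B1->T, B5->F, B6->T, B7->F; covered: B1=T, B2=S, B5=F, B6=T, B7=F
#2 (b=23) -> B2->S, B1->T, B5->F, B6->T, B7->F; covered: B1=T, B2=S, B5=F, B6=T, B7=F
#3 (b=34) -> B2->S, B1->T, B5->F, B6->T, B7->T; covered: B1=T, B2=S, B5=F, B6=T, B7=T
#4 (b=5) -> B2->S, B1->T, B5->F, B6->F; covered: B1=T, B2=S, B5=F, B6=F
#5 (b=41) -> B2->S, B1->T, B5->F, B6->T, B7->T; covered: B1=T, B2=S, B5=F, B6=T, B7=T
the full pool covers 7 outcomes: B1=T, B2=S, B5=F, B6=T, B6=F, B7=T, B7=F
size 1 is not enough: best union over all size-1 subsets is 5/7
size 2 is not enough: best union over all size-2 subsets is 6/7
inputs {1, 3, 4} (size 3) cover everything; no size-3 subset with a lexicographically smaller index list covers all 7
Answer: 1, 3, 4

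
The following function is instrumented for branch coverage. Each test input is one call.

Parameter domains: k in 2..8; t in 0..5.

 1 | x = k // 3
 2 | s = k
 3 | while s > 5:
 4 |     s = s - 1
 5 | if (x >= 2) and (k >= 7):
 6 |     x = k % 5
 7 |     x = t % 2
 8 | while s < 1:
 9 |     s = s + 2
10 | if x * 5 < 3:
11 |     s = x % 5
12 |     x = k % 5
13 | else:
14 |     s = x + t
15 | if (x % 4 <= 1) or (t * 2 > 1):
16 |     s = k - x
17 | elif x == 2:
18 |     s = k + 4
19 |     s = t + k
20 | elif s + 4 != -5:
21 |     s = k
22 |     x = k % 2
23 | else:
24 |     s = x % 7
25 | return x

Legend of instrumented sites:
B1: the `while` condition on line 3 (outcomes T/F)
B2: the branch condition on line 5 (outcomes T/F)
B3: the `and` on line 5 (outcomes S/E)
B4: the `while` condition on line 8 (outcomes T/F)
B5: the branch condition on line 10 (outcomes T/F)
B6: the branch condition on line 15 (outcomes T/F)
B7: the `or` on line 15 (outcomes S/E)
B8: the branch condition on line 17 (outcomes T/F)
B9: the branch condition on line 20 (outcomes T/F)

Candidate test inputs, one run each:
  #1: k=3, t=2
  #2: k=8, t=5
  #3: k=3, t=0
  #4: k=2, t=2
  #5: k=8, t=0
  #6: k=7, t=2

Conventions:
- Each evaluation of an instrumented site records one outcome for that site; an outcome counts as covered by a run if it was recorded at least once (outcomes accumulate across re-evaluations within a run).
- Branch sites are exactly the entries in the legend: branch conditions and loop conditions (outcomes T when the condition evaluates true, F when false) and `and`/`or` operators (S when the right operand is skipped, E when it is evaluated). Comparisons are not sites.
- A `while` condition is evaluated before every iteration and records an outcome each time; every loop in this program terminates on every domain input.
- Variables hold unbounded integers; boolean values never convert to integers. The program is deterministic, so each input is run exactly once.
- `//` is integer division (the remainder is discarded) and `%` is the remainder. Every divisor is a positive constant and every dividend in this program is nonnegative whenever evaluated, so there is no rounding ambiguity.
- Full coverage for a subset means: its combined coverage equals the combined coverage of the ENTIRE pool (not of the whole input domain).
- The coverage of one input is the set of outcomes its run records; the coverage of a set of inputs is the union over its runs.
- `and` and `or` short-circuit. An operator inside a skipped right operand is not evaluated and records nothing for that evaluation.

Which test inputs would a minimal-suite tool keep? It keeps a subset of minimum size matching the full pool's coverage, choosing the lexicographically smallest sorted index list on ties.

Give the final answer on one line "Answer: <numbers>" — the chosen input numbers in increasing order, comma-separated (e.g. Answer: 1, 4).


input #1, k=3, t=2: events B1->F, B3->S, B2->F, B4->F, B5->F, B7->S, B6->T; outcomes B1=F, B2=F, B3=S, B4=F, B5=F, B6=T, B7=S
input #2, k=8, t=5: events B1->T, B1->T, B1->T, B1->F, B3->E, B2->T, B4->F, B5->F, B7->S, B6->T; outcomes B1=T, B1=F, B2=T, B3=E, B4=F, B5=F, B6=T, B7=S
input #3, k=3, t=0: events B1->F, B3->S, B2->F, B4->F, B5->F, B7->S, B6->T; outcomes B1=F, B2=F, B3=S, B4=F, B5=F, B6=T, B7=S
input #4, k=2, t=2: events B1->F, B3->S, B2->F, B4->F, B5->T, B7->E, B6->T; outcomes B1=F, B2=F, B3=S, B4=F, B5=T, B6=T, B7=E
input #5, k=8, t=0: events B1->T, B1->T, B1->T, B1->F, B3->E, B2->T, B4->F, B5->T, B7->E, B6->F, B8->F, B9->T; outcomes B1=T, B1=F, B2=T, B3=E, B4=F, B5=T, B6=F, B7=E, B8=F, B9=T
input #6, k=7, t=2: events B1->T, B1->T, B1->F, B3->E, B2->T, B4->F, B5->T, B7->E, B6->T; outcomes B1=T, B1=F, B2=T, B3=E, B4=F, B5=T, B6=T, B7=E
the full pool covers 15 outcomes: B1=T, B1=F, B2=T, B2=F, B3=S, B3=E, B4=F, B5=T, B5=F, B6=T, B6=F, B7=S, B7=E, B8=F, B9=T
size 1 is not enough: best union over all size-1 subsets is 10/15
at size 2, {1, 5} reaches all 15 outcomes; every lexicographically earlier size-2 subset fails
Answer: 1, 5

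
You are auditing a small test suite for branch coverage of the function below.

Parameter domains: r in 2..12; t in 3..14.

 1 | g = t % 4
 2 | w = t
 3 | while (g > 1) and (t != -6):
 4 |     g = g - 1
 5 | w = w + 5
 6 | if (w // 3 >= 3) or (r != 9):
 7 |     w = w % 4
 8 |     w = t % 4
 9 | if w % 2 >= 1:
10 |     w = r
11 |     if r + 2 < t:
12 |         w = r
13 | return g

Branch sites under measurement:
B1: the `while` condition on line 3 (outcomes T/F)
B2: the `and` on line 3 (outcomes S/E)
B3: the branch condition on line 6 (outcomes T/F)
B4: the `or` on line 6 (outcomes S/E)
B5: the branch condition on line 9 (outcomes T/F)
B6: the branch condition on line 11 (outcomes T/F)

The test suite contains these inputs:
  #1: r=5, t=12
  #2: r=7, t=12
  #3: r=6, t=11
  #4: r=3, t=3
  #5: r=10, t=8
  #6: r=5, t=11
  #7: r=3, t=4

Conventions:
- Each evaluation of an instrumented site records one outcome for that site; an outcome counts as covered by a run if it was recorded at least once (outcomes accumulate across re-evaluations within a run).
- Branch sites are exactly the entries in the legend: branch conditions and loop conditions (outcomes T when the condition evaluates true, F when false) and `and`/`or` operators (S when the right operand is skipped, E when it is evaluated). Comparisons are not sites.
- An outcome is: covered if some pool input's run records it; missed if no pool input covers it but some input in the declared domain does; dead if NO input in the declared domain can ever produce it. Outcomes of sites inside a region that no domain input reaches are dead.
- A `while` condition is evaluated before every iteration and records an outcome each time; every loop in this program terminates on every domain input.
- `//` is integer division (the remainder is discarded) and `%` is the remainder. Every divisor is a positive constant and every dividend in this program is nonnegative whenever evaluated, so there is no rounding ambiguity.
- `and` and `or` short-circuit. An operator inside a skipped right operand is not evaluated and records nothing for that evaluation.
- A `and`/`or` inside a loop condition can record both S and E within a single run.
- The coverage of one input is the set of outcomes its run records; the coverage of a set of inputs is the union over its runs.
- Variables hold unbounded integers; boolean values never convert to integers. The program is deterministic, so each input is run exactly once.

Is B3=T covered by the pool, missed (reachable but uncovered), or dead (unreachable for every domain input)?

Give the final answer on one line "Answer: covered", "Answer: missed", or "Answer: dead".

B3=T is recorded by pool input(s) 1, 2, 3, 4, 5, 6, 7 -> covered

Answer: covered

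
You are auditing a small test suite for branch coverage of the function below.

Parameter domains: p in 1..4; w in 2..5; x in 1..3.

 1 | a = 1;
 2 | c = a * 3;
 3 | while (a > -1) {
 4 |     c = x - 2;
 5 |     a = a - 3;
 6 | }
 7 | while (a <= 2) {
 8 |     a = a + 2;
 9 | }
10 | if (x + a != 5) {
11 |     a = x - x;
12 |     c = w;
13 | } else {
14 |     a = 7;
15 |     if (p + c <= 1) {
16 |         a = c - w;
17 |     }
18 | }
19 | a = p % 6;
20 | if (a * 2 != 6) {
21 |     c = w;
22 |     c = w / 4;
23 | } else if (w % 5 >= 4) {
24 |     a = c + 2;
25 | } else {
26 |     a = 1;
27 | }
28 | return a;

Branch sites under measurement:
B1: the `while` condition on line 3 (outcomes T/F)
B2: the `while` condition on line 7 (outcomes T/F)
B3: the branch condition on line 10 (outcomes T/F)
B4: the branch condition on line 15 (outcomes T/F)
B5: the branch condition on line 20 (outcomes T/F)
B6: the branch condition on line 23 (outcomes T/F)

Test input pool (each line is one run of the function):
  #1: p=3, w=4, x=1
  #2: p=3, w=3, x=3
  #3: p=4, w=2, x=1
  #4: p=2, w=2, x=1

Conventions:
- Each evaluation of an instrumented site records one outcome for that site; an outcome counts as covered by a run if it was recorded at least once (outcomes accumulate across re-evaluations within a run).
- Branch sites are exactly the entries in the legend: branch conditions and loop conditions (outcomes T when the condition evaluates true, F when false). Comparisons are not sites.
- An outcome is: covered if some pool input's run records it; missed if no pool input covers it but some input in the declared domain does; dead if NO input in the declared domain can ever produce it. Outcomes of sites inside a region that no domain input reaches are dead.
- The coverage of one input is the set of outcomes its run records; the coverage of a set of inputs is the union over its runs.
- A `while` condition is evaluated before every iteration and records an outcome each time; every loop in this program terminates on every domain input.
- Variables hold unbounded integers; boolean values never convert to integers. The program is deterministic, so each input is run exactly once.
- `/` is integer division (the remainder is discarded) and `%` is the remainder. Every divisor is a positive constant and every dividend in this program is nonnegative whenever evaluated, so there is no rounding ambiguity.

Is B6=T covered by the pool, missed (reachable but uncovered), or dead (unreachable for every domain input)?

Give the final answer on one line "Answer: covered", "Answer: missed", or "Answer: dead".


B6=T is recorded by pool input(s) 1 -> covered
Answer: covered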